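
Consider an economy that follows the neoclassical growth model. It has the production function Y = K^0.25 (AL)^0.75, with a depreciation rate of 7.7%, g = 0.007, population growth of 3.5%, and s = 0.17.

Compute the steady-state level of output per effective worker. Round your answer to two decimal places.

In steady state, investment equals break-even investment: s·k^α = (n + g + δ)·k.
Dividing both sides by k: k^(1−α) = s / (n + g + δ).
k^0.75 = 0.17 / (0.035 + 0.007 + 0.077) = 0.17 / 0.119 = 1.4286
k* = 1.4286^(1/0.75) ≈ 1.6090
y* = (k*)^α = 1.6090^0.25 ≈ 1.1263

y* ≈ 1.13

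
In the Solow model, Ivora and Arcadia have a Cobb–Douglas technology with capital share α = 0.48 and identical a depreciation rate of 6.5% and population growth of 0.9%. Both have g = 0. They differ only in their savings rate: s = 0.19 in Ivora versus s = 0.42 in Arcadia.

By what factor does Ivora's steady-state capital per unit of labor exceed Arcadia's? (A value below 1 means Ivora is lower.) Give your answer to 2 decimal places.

ratio ≈ 0.22

Steady-state k* = [s/(n + δ)]^(1/(1−α)), so the ratio is [ (s_I/(n + δ)_I) / (s_A/(n + δ)_A) ]^1.9231.
s_I/(n + δ)_I = 0.19/0.074 = 2.5676; s_A/(n + δ)_A = 0.42/0.074 = 5.6757.
Ratio = (2.5676/5.6757)^1.9231 = 0.4524^1.9231 ≈ 0.2175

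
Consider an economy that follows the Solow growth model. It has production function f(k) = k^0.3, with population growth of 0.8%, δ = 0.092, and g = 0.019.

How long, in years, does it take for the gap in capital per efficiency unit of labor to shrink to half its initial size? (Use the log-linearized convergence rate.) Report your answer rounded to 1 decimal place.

Near the steady state the convergence rate is λ = (1 − α)(n + g + δ).
λ = (1 − 0.3) × 0.119 = 0.7 × 0.119 = 0.0833
Half-life = ln 2 / λ = 0.6931 / 0.0833 ≈ 8.32 years

half-life ≈ 8.3 years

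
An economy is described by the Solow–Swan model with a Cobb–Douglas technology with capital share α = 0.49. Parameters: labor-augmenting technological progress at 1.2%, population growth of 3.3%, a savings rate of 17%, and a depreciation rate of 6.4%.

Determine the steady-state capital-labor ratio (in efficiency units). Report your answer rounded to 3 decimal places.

At the steady state, Δk = 0, so s·k^α = (n + g + δ)·k.
Dividing both sides by k: k^(1−α) = s / (n + g + δ).
k^0.51 = 0.17 / (0.033 + 0.012 + 0.064) = 0.17 / 0.109 = 1.5596
k* = 1.5596^(1/0.51) ≈ 2.3903

k* ≈ 2.390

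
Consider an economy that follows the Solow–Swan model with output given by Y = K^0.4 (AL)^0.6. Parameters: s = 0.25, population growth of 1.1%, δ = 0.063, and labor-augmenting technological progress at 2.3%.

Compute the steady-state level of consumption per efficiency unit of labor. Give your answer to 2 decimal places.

Steady state requires s·f(k) = (n + g + δ)·k, i.e. s·k^α = (n + g + δ)·k.
Rearranging, k^(1−α) = s / (n + g + δ).
k^0.6 = 0.25 / (0.011 + 0.023 + 0.063) = 0.25 / 0.097 = 2.5773
k* = 2.5773^(1/0.6) ≈ 4.8448
y* = (k*)^α = 4.8448^0.4 ≈ 1.8798
c* = (1 − s)·y* = (1 − 0.25) × 1.8798 ≈ 1.4099

c* ≈ 1.41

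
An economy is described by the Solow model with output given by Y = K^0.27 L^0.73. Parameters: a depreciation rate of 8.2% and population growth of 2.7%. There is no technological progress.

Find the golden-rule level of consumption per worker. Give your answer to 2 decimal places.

c_gold ≈ 1.02

At the golden rule, f'(k) = n + δ, so α·k^(α−1) = n + δ and k_gold = (α/(n + δ))^(1/(1−α)).
k_gold = (0.27/0.109)^(1/0.73) = 2.4771^1.3699 ≈ 3.4647
c_gold = f(k_gold) − (n + δ)·k_gold = 1.3987 − 0.109×3.4647 ≈ 1.0210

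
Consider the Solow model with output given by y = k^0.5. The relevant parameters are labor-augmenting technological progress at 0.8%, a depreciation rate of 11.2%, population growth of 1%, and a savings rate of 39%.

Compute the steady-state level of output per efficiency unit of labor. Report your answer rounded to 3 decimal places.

In steady state, investment equals break-even investment: s·k^α = (n + g + δ)·k.
Rearranging, k^(1−α) = s / (n + g + δ).
k^0.5 = 0.39 / (0.010 + 0.008 + 0.112) = 0.39 / 0.130 = 3.0000
k* = 3.0000^(1/0.5) ≈ 9.0000
y* = (k*)^α = 9.0000^0.5 ≈ 3.0000

y* = 3.000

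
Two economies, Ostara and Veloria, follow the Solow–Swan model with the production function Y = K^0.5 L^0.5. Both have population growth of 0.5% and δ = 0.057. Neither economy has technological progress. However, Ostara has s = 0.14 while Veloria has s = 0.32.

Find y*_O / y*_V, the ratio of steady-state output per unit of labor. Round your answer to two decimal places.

y*_O / y*_V ≈ 0.44

Steady-state y* = [s/(n + δ)]^(α/(1−α)), so the ratio is [ (s_O/(n + δ)_O) / (s_V/(n + δ)_V) ]^1.
s_O/(n + δ)_O = 0.14/0.062 = 2.2581; s_V/(n + δ)_V = 0.32/0.062 = 5.1613.
Ratio = (2.2581/5.1613)^1 = 0.4375^1 ≈ 0.4375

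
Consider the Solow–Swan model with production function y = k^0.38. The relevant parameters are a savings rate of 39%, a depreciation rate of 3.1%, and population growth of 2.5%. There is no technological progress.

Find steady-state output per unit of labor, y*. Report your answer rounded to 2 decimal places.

y* = 3.29

Steady state requires s·f(k) = (n + δ)·k, i.e. s·k^α = (n + δ)·k.
Rearranging, k^(1−α) = s / (n + δ).
k^0.62 = 0.39 / (0.025 + 0.031) = 0.39 / 0.056 = 6.9643
k* = 6.9643^(1/0.62) ≈ 22.8813
y* = (k*)^α = 22.8813^0.38 ≈ 3.2855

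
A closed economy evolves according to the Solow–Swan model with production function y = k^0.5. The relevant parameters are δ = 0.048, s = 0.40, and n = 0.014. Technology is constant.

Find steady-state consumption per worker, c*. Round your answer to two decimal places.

c* = 3.87

Steady state requires s·f(k) = (n + δ)·k, i.e. s·k^α = (n + δ)·k.
Dividing both sides by k: k^(1−α) = s / (n + δ).
k^0.5 = 0.40 / (0.014 + 0.048) = 0.40 / 0.062 = 6.4516
k* = 6.4516^(1/0.5) ≈ 41.6231
y* = (k*)^α = 41.6231^0.5 ≈ 6.4516
c* = (1 − s)·y* = (1 − 0.40) × 6.4516 ≈ 3.8710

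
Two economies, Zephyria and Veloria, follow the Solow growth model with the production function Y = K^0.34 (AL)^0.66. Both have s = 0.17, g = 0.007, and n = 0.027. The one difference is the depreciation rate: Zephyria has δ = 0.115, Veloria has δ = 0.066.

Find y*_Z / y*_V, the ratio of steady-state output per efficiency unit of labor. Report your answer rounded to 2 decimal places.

y*_Z / y*_V ≈ 0.81

Steady-state y* = [s/(n + g + δ)]^(α/(1−α)), so the ratio is [ (s_Z/(n + g + δ)_Z) / (s_V/(n + g + δ)_V) ]^0.5152.
s_Z/(n + g + δ)_Z = 0.17/0.149 = 1.1409; s_V/(n + g + δ)_V = 0.17/0.100 = 1.7000.
Ratio = (1.1409/1.7000)^0.5152 = 0.6711^0.5152 ≈ 0.8143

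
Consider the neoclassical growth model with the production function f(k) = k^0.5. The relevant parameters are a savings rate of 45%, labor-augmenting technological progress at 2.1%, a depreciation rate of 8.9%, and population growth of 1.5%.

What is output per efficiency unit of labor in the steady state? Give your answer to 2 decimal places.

y* ≈ 3.60

Steady state requires s·f(k) = (n + g + δ)·k, i.e. s·k^α = (n + g + δ)·k.
Rearranging, k^(1−α) = s / (n + g + δ).
k^0.5 = 0.45 / (0.015 + 0.021 + 0.089) = 0.45 / 0.125 = 3.6000
k* = 3.6000^(1/0.5) ≈ 12.9600
y* = (k*)^α = 12.9600^0.5 ≈ 3.6000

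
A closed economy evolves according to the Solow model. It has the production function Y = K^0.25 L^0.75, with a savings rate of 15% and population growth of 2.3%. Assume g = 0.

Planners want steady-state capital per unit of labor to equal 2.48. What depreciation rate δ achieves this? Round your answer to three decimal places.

Steady state requires s·f(k) = (n + δ)·k, i.e. s·k^α = (n + δ)·k.
So s / (n + δ) = (k*)^(1−α) = 2.48^0.75 = 1.9762.
Therefore n + δ = s / 1.9762 = 0.15 / 1.9762 = 0.0759, so δ = 0.0759 − 0.023 = 0.0529.

δ ≈ 0.053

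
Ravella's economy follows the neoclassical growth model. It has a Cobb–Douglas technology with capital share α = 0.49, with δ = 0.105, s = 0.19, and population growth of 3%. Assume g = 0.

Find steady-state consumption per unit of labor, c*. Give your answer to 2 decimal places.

c* = 1.12

Steady state requires s·f(k) = (n + δ)·k, i.e. s·k^α = (n + δ)·k.
Dividing both sides by k: k^(1−α) = s / (n + δ).
k^0.51 = 0.19 / (0.030 + 0.105) = 0.19 / 0.135 = 1.4074
k* = 1.4074^(1/0.51) ≈ 1.9544
y* = (k*)^α = 1.9544^0.49 ≈ 1.3887
c* = (1 − s)·y* = (1 − 0.19) × 1.3887 ≈ 1.1248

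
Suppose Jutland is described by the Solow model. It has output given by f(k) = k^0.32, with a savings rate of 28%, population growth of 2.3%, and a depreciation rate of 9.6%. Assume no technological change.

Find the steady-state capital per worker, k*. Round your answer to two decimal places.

k* = 3.52

Steady state requires s·f(k) = (n + δ)·k, i.e. s·k^α = (n + δ)·k.
Dividing both sides by k: k^(1−α) = s / (n + δ).
k^0.68 = 0.28 / (0.023 + 0.096) = 0.28 / 0.119 = 2.3529
k* = 2.3529^(1/0.68) ≈ 3.5195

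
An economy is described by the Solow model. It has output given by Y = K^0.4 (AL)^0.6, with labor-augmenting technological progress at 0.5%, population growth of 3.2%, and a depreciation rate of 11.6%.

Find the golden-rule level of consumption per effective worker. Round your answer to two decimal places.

At the golden rule, f'(k) = n + g + δ, so α·k^(α−1) = n + g + δ and k_gold = (α/(n + g + δ))^(1/(1−α)).
k_gold = (0.4/0.153)^(1/0.6) = 2.6144^1.6667 ≈ 4.9617
c_gold = f(k_gold) − (n + g + δ)·k_gold = 1.8978 − 0.153×4.9617 ≈ 1.1387

c_gold ≈ 1.14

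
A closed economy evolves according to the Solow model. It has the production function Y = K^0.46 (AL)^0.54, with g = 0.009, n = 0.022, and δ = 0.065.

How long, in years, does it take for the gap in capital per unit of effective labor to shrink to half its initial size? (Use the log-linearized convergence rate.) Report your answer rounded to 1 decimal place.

Near the steady state the convergence rate is λ = (1 − α)(n + g + δ).
λ = (1 − 0.46) × 0.096 = 0.54 × 0.096 = 0.05184
Half-life = ln 2 / λ = 0.6931 / 0.05184 ≈ 13.37 years

t_½ ≈ 13.4 years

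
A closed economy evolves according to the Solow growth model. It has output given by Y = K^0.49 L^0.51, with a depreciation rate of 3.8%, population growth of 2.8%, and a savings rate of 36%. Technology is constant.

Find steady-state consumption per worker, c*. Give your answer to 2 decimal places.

c* ≈ 3.27

In steady state, investment equals break-even investment: s·k^α = (n + δ)·k.
Dividing both sides by k: k^(1−α) = s / (n + δ).
k^0.51 = 0.36 / (0.028 + 0.038) = 0.36 / 0.066 = 5.4545
k* = 5.4545^(1/0.51) ≈ 27.8367
y* = (k*)^α = 27.8367^0.49 ≈ 5.1034
c* = (1 − s)·y* = (1 − 0.36) × 5.1034 ≈ 3.2662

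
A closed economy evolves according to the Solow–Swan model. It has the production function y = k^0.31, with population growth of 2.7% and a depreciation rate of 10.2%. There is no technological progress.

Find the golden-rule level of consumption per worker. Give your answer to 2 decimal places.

At the golden rule, f'(k) = n + δ, so α·k^(α−1) = n + δ and k_gold = (α/(n + δ))^(1/(1−α)).
k_gold = (0.31/0.129)^(1/0.69) = 2.4031^1.4493 ≈ 3.5633
c_gold = f(k_gold) − (n + δ)·k_gold = 1.4828 − 0.129×3.5633 ≈ 1.0231

c_gold ≈ 1.02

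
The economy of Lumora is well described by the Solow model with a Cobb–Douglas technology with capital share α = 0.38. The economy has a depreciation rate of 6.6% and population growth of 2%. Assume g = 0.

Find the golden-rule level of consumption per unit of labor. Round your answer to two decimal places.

c_gold ≈ 1.54

At the golden rule, f'(k) = n + δ, so α·k^(α−1) = n + δ and k_gold = (α/(n + δ))^(1/(1−α)).
k_gold = (0.38/0.086)^(1/0.62) = 4.4186^1.6129 ≈ 10.9845
c_gold = f(k_gold) − (n + δ)·k_gold = 2.4860 − 0.086×10.9845 ≈ 1.5413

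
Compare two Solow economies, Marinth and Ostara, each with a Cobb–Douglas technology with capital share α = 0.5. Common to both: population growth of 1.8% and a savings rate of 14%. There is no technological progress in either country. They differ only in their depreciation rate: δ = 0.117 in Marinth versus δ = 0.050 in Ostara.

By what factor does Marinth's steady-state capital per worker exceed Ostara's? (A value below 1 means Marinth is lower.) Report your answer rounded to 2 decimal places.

ratio ≈ 0.25

Steady-state k* = [s/(n + δ)]^(1/(1−α)), so the ratio is [ (s_M/(n + δ)_M) / (s_O/(n + δ)_O) ]^2.
s_M/(n + δ)_M = 0.14/0.135 = 1.0370; s_O/(n + δ)_O = 0.14/0.068 = 2.0588.
Ratio = (1.0370/2.0588)^2 = 0.5037^2 ≈ 0.2537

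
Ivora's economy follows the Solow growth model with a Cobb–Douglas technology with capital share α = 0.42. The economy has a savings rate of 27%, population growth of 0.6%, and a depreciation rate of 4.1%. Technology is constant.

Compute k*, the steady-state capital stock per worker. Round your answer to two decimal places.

Steady state requires s·f(k) = (n + δ)·k, i.e. s·k^α = (n + δ)·k.
Rearranging, k^(1−α) = s / (n + δ).
k^0.58 = 0.27 / (0.006 + 0.041) = 0.27 / 0.047 = 5.7447
k* = 5.7447^(1/0.58) ≈ 20.3743

k* = 20.37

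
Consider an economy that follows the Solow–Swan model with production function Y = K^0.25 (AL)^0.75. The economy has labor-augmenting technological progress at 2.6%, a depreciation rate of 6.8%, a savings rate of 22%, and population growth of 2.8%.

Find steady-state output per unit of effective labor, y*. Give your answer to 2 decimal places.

At the steady state, Δk = 0, so s·k^α = (n + g + δ)·k.
Dividing both sides by k: k^(1−α) = s / (n + g + δ).
k^0.75 = 0.22 / (0.028 + 0.026 + 0.068) = 0.22 / 0.122 = 1.8033
k* = 1.8033^(1/0.75) ≈ 2.1949
y* = (k*)^α = 2.1949^0.25 ≈ 1.2172

y* = 1.22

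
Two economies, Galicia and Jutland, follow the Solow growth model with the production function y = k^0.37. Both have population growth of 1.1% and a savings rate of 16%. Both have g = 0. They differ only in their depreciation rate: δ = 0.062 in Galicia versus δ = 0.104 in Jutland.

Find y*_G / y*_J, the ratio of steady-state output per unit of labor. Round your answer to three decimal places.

Steady-state y* = [s/(n + δ)]^(α/(1−α)), so the ratio is [ (s_G/(n + δ)_G) / (s_J/(n + δ)_J) ]^0.5873.
s_G/(n + δ)_G = 0.16/0.073 = 2.1918; s_J/(n + δ)_J = 0.16/0.115 = 1.3913.
Ratio = (2.1918/1.3913)^0.5873 = 1.5754^0.5873 ≈ 1.3060

y*_G / y*_J ≈ 1.306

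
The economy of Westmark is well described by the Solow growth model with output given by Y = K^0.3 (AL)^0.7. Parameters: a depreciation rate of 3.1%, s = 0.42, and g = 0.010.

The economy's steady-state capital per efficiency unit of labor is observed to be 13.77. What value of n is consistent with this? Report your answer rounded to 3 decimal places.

At the steady state, Δk = 0, so s·k^α = (n + g + δ)·k.
So s / (n + g + δ) = (k*)^(1−α) = 13.77^0.7 = 6.2698.
Therefore n + g + δ = s / 6.2698 = 0.42 / 6.2698 = 0.0670, so n = 0.0670 − 0.041 = 0.0260.

n ≈ 0.026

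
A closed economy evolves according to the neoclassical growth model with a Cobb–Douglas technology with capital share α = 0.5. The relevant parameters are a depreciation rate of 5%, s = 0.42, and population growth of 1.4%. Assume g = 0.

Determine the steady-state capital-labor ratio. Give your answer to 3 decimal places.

k* = 43.066

In steady state, investment equals break-even investment: s·k^α = (n + δ)·k.
Dividing both sides by k: k^(1−α) = s / (n + δ).
k^0.5 = 0.42 / (0.014 + 0.050) = 0.42 / 0.064 = 6.5625
k* = 6.5625^(1/0.5) ≈ 43.0664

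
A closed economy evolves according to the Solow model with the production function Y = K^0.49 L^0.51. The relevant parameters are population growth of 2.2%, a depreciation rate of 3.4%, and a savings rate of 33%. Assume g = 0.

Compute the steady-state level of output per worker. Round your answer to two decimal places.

Steady state requires s·f(k) = (n + δ)·k, i.e. s·k^α = (n + δ)·k.
Rearranging, k^(1−α) = s / (n + δ).
k^0.51 = 0.33 / (0.022 + 0.034) = 0.33 / 0.056 = 5.8929
k* = 5.8929^(1/0.51) ≈ 32.3928
y* = (k*)^α = 32.3928^0.49 ≈ 5.4969

y* ≈ 5.50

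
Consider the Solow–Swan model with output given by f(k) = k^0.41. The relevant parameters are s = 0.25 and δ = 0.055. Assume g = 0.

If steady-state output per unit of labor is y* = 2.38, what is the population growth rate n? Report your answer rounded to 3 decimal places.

n ≈ 0.017

At the steady state, Δk = 0, so s·k^α = (n + δ)·k.
Since y* = [s/(n + δ)]^(α/(1−α)), we have s/(n + δ) = (y*)^((1−α)/α) = 2.38^1.439 = 3.4825.
Therefore n + δ = s / 3.4825 = 0.25 / 3.4825 = 0.0718, so n = 0.0718 − 0.055 = 0.0168.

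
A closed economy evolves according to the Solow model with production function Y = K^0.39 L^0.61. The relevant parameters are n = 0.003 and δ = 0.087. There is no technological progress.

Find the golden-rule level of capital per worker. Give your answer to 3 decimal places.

The golden rule sets f'(k) = n + δ, i.e. α·k^(α−1) = n + δ.
So k^(1−α) = α / (n + δ) = 0.39 / 0.090 = 4.3333.
k_gold = 4.3333^(1/0.61) ≈ 11.0654

k_gold ≈ 11.065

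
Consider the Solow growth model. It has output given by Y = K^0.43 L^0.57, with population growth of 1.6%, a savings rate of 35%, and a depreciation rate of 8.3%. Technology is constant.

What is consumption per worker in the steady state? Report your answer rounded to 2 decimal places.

Steady state requires s·f(k) = (n + δ)·k, i.e. s·k^α = (n + δ)·k.
Dividing both sides by k: k^(1−α) = s / (n + δ).
k^0.57 = 0.35 / (0.016 + 0.083) = 0.35 / 0.099 = 3.5354
k* = 3.5354^(1/0.57) ≈ 9.1659
y* = (k*)^α = 9.1659^0.43 ≈ 2.5926
c* = (1 − s)·y* = (1 − 0.35) × 2.5926 ≈ 1.6852

c* ≈ 1.69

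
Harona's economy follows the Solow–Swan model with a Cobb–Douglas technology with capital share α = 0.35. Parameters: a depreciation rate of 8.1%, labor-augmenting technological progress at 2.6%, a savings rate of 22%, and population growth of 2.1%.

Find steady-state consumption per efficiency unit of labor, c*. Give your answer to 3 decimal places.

c* ≈ 1.044

At the steady state, Δk = 0, so s·k^α = (n + g + δ)·k.
Rearranging, k^(1−α) = s / (n + g + δ).
k^0.65 = 0.22 / (0.021 + 0.026 + 0.081) = 0.22 / 0.128 = 1.7188
k* = 1.7188^(1/0.65) ≈ 2.3008
y* = (k*)^α = 2.3008^0.35 ≈ 1.3386
c* = (1 − s)·y* = (1 − 0.22) × 1.3386 ≈ 1.0441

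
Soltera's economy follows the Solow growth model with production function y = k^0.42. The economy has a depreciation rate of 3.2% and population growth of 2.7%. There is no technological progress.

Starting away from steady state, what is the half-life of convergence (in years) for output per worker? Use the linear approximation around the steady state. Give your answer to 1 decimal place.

Near the steady state the convergence rate is λ = (1 − α)(n + δ).
λ = (1 − 0.42) × 0.059 = 0.58 × 0.059 = 0.03422
Half-life = ln 2 / λ = 0.6931 / 0.03422 ≈ 20.25 years

half-life ≈ 20.3 years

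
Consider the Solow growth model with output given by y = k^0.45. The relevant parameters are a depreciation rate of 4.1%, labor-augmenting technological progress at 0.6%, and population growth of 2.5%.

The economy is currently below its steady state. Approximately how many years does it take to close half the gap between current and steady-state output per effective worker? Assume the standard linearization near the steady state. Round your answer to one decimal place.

half-life ≈ 17.5 years

Near the steady state the convergence rate is λ = (1 − α)(n + g + δ).
λ = (1 − 0.45) × 0.072 = 0.55 × 0.072 = 0.0396
Half-life = ln 2 / λ = 0.6931 / 0.0396 ≈ 17.50 years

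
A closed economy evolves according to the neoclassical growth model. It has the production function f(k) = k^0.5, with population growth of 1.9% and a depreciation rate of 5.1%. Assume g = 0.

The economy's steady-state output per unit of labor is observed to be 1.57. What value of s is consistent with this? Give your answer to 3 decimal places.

At the steady state, Δk = 0, so s·k^α = (n + δ)·k.
Since y* = [s/(n + δ)]^(α/(1−α)), we have s/(n + δ) = (y*)^((1−α)/α) = 1.57^1 = 1.5700.
Therefore s = 1.5700 × (n + δ) = 1.5700 × 0.070 = 0.1099.

s ≈ 0.110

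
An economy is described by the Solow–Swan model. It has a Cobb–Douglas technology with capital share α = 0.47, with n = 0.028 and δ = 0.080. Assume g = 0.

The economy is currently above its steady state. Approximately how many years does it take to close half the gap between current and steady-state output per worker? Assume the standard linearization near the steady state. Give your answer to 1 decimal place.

Near the steady state the convergence rate is λ = (1 − α)(n + δ).
λ = (1 − 0.47) × 0.108 = 0.53 × 0.108 = 0.05724
Half-life = ln 2 / λ = 0.6931 / 0.05724 ≈ 12.11 years

half-life ≈ 12.1 years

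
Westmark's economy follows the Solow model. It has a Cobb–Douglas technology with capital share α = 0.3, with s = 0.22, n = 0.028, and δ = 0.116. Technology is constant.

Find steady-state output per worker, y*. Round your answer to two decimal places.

Steady state requires s·f(k) = (n + δ)·k, i.e. s·k^α = (n + δ)·k.
Rearranging, k^(1−α) = s / (n + δ).
k^0.7 = 0.22 / (0.028 + 0.116) = 0.22 / 0.144 = 1.5278
k* = 1.5278^(1/0.7) ≈ 1.8321
y* = (k*)^α = 1.8321^0.3 ≈ 1.1992

y* ≈ 1.20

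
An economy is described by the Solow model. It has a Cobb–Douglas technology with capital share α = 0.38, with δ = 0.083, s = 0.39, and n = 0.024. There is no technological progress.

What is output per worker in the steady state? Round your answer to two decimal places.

In steady state, investment equals break-even investment: s·k^α = (n + δ)·k.
Dividing both sides by k: k^(1−α) = s / (n + δ).
k^0.62 = 0.39 / (0.024 + 0.083) = 0.39 / 0.107 = 3.6449
k* = 3.6449^(1/0.62) ≈ 8.0528
y* = (k*)^α = 8.0528^0.38 ≈ 2.2093

y* = 2.21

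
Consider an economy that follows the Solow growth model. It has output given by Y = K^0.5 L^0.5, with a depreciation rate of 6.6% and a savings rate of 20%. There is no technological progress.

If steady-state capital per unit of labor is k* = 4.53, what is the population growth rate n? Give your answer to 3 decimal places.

At the steady state, Δk = 0, so s·k^α = (n + δ)·k.
So s / (n + δ) = (k*)^(1−α) = 4.53^0.5 = 2.1284.
Therefore n + δ = s / 2.1284 = 0.20 / 2.1284 = 0.0940, so n = 0.0940 − 0.066 = 0.0280.

n ≈ 0.028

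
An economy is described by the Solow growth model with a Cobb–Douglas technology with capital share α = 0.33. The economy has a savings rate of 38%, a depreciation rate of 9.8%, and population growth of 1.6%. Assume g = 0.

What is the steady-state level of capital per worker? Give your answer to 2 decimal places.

At the steady state, Δk = 0, so s·k^α = (n + δ)·k.
Rearranging, k^(1−α) = s / (n + δ).
k^0.67 = 0.38 / (0.016 + 0.098) = 0.38 / 0.114 = 3.3333
k* = 3.3333^(1/0.67) ≈ 6.0313

k* ≈ 6.03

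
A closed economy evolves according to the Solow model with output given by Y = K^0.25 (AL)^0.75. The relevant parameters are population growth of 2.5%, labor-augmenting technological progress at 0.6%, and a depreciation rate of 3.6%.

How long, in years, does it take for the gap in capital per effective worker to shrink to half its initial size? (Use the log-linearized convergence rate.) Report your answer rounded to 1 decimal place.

Near the steady state the convergence rate is λ = (1 − α)(n + g + δ).
λ = (1 − 0.25) × 0.067 = 0.75 × 0.067 = 0.05025
Half-life = ln 2 / λ = 0.6931 / 0.05025 ≈ 13.79 years

half-life ≈ 13.8 years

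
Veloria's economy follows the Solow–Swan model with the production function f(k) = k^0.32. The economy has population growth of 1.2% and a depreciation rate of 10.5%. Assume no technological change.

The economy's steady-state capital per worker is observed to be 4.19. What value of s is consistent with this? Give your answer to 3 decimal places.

Steady state requires s·f(k) = (n + δ)·k, i.e. s·k^α = (n + δ)·k.
So s / (n + δ) = (k*)^(1−α) = 4.19^0.68 = 2.6491.
Therefore s = 2.6491 × (n + δ) = 2.6491 × 0.117 = 0.3099.

s ≈ 0.310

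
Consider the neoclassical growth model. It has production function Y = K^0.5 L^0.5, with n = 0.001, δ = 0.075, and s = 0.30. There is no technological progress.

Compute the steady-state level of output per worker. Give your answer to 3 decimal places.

Steady state requires s·f(k) = (n + δ)·k, i.e. s·k^α = (n + δ)·k.
Dividing both sides by k: k^(1−α) = s / (n + δ).
k^0.5 = 0.30 / (0.001 + 0.075) = 0.30 / 0.076 = 3.9474
k* = 3.9474^(1/0.5) ≈ 15.5820
y* = (k*)^α = 15.5820^0.5 ≈ 3.9474

y* ≈ 3.947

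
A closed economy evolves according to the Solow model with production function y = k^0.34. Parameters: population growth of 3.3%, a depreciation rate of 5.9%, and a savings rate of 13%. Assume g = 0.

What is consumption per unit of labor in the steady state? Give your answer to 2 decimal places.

c* = 1.04

At the steady state, Δk = 0, so s·k^α = (n + δ)·k.
Dividing both sides by k: k^(1−α) = s / (n + δ).
k^0.66 = 0.13 / (0.033 + 0.059) = 0.13 / 0.092 = 1.4130
k* = 1.4130^(1/0.66) ≈ 1.6884
y* = (k*)^α = 1.6884^0.34 ≈ 1.1949
c* = (1 − s)·y* = (1 − 0.13) × 1.1949 ≈ 1.0396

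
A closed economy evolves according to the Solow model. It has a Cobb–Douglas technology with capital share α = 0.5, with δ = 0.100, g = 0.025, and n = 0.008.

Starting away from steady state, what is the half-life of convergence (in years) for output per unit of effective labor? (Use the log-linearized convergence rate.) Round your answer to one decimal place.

t_½ ≈ 10.4 years

Near the steady state the convergence rate is λ = (1 − α)(n + g + δ).
λ = (1 − 0.5) × 0.133 = 0.5 × 0.133 = 0.0665
Half-life = ln 2 / λ = 0.6931 / 0.0665 ≈ 10.42 years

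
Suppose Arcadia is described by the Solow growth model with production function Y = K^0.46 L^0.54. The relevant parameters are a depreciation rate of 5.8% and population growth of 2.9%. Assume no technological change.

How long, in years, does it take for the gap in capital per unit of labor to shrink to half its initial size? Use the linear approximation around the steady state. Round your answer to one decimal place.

Near the steady state the convergence rate is λ = (1 − α)(n + δ).
λ = (1 − 0.46) × 0.087 = 0.54 × 0.087 = 0.04698
Half-life = ln 2 / λ = 0.6931 / 0.04698 ≈ 14.75 years

about 14.8 years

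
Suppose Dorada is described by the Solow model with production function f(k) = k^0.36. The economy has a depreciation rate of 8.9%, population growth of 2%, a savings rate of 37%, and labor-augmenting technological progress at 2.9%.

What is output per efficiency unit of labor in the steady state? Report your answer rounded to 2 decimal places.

y* = 1.74

In steady state, investment equals break-even investment: s·k^α = (n + g + δ)·k.
Rearranging, k^(1−α) = s / (n + g + δ).
k^0.64 = 0.37 / (0.020 + 0.029 + 0.089) = 0.37 / 0.138 = 2.6812
k* = 2.6812^(1/0.64) ≈ 4.6694
y* = (k*)^α = 4.6694^0.36 ≈ 1.7415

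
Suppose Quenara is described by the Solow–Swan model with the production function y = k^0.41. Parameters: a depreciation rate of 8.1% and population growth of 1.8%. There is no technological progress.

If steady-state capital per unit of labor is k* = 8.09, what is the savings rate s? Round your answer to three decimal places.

In steady state, investment equals break-even investment: s·k^α = (n + δ)·k.
So s / (n + δ) = (k*)^(1−α) = 8.09^0.59 = 3.4331.
Therefore s = 3.4331 × (n + δ) = 3.4331 × 0.099 = 0.3399.

s ≈ 0.340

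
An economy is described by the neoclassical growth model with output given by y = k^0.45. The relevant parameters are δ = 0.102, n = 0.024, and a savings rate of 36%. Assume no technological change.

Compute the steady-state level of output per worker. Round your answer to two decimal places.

y* ≈ 2.36

In steady state, investment equals break-even investment: s·k^α = (n + δ)·k.
Dividing both sides by k: k^(1−α) = s / (n + δ).
k^0.55 = 0.36 / (0.024 + 0.102) = 0.36 / 0.126 = 2.8571
k* = 2.8571^(1/0.55) ≈ 6.7446
y* = (k*)^α = 6.7446^0.45 ≈ 2.3606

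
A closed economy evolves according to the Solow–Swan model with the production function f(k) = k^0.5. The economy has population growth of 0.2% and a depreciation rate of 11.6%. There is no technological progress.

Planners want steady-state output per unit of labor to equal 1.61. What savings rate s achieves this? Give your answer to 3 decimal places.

s ≈ 0.190

In steady state, investment equals break-even investment: s·k^α = (n + δ)·k.
Since y* = [s/(n + δ)]^(α/(1−α)), we have s/(n + δ) = (y*)^((1−α)/α) = 1.61^1 = 1.6100.
Therefore s = 1.6100 × (n + δ) = 1.6100 × 0.118 = 0.1900.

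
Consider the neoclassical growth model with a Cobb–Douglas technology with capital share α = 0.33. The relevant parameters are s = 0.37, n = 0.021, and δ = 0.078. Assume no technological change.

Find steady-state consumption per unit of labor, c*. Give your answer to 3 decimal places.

Steady state requires s·f(k) = (n + δ)·k, i.e. s·k^α = (n + δ)·k.
Dividing both sides by k: k^(1−α) = s / (n + δ).
k^0.67 = 0.37 / (0.021 + 0.078) = 0.37 / 0.099 = 3.7374
k* = 3.7374^(1/0.67) ≈ 7.1545
y* = (k*)^α = 7.1545^0.33 ≈ 1.9143
c* = (1 − s)·y* = (1 − 0.37) × 1.9143 ≈ 1.2060

c* ≈ 1.206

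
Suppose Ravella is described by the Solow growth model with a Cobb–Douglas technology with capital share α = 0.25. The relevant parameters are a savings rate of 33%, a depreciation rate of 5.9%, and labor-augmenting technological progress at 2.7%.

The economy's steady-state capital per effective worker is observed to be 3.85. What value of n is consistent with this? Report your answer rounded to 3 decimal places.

n ≈ 0.034

Steady state requires s·f(k) = (n + g + δ)·k, i.e. s·k^α = (n + g + δ)·k.
So s / (n + g + δ) = (k*)^(1−α) = 3.85^0.75 = 2.7485.
Therefore n + g + δ = s / 2.7485 = 0.33 / 2.7485 = 0.1201, so n = 0.1201 − 0.086 = 0.0341.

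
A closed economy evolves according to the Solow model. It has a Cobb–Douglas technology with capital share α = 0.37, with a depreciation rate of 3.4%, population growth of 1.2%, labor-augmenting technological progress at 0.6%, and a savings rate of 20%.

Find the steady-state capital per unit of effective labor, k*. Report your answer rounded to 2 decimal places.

In steady state, investment equals break-even investment: s·k^α = (n + g + δ)·k.
Rearranging, k^(1−α) = s / (n + g + δ).
k^0.63 = 0.20 / (0.012 + 0.006 + 0.034) = 0.20 / 0.052 = 3.8462
k* = 3.8462^(1/0.63) ≈ 8.4844

k* = 8.48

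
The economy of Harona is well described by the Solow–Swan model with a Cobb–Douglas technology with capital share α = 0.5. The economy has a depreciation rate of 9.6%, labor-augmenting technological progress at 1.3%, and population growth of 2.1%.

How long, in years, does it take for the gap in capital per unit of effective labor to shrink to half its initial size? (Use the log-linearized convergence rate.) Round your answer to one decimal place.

t_½ ≈ 10.7 years

Near the steady state the convergence rate is λ = (1 − α)(n + g + δ).
λ = (1 − 0.5) × 0.130 = 0.5 × 0.130 = 0.0650
Half-life = ln 2 / λ = 0.6931 / 0.0650 ≈ 10.66 years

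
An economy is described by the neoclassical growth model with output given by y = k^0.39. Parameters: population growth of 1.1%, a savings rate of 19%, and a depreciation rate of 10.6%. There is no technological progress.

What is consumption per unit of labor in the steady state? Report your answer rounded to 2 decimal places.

c* ≈ 1.10

Steady state requires s·f(k) = (n + δ)·k, i.e. s·k^α = (n + δ)·k.
Rearranging, k^(1−α) = s / (n + δ).
k^0.61 = 0.19 / (0.011 + 0.106) = 0.19 / 0.117 = 1.6239
k* = 1.6239^(1/0.61) ≈ 2.2140
y* = (k*)^α = 2.2140^0.39 ≈ 1.3634
c* = (1 − s)·y* = (1 − 0.19) × 1.3634 ≈ 1.1044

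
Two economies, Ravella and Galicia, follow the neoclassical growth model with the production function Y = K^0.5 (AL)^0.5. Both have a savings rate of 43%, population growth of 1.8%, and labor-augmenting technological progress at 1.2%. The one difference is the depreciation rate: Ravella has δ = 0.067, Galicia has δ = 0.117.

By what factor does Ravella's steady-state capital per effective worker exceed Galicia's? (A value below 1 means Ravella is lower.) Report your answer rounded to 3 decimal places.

k*_R / k*_G ≈ 2.297

Steady-state k* = [s/(n + g + δ)]^(1/(1−α)), so the ratio is [ (s_R/(n + g + δ)_R) / (s_G/(n + g + δ)_G) ]^2.
s_R/(n + g + δ)_R = 0.43/0.097 = 4.4330; s_G/(n + g + δ)_G = 0.43/0.147 = 2.9252.
Ratio = (4.4330/2.9252)^2 = 1.5155^2 ≈ 2.2967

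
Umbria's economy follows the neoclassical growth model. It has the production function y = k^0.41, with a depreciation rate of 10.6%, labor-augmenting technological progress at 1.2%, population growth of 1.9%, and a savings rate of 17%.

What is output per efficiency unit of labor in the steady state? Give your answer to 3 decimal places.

Steady state requires s·f(k) = (n + g + δ)·k, i.e. s·k^α = (n + g + δ)·k.
Dividing both sides by k: k^(1−α) = s / (n + g + δ).
k^0.59 = 0.17 / (0.019 + 0.012 + 0.106) = 0.17 / 0.137 = 1.2409
k* = 1.2409^(1/0.59) ≈ 1.4417
y* = (k*)^α = 1.4417^0.41 ≈ 1.1618

y* ≈ 1.162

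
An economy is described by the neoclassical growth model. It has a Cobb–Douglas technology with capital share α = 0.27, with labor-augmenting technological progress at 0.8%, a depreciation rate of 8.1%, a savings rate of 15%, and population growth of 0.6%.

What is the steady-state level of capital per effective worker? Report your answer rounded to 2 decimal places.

At the steady state, Δk = 0, so s·k^α = (n + g + δ)·k.
Dividing both sides by k: k^(1−α) = s / (n + g + δ).
k^0.73 = 0.15 / (0.006 + 0.008 + 0.081) = 0.15 / 0.095 = 1.5789
k* = 1.5789^(1/0.73) ≈ 1.8695

k* ≈ 1.87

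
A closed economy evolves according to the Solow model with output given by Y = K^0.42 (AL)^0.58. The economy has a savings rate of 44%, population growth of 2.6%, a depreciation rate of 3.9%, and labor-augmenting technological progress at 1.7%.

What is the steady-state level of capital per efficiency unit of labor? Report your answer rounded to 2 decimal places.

k* ≈ 18.11

In steady state, investment equals break-even investment: s·k^α = (n + g + δ)·k.
Dividing both sides by k: k^(1−α) = s / (n + g + δ).
k^0.58 = 0.44 / (0.026 + 0.017 + 0.039) = 0.44 / 0.082 = 5.3659
k* = 5.3659^(1/0.58) ≈ 18.1136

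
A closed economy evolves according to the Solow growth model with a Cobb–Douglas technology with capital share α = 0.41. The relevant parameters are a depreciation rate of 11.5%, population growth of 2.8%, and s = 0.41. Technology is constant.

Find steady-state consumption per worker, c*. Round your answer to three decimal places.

In steady state, investment equals break-even investment: s·k^α = (n + δ)·k.
Dividing both sides by k: k^(1−α) = s / (n + δ).
k^0.59 = 0.41 / (0.028 + 0.115) = 0.41 / 0.143 = 2.8671
k* = 2.8671^(1/0.59) ≈ 5.9611
y* = (k*)^α = 5.9611^0.41 ≈ 2.0791
c* = (1 − s)·y* = (1 − 0.41) × 2.0791 ≈ 1.2267

c* = 1.227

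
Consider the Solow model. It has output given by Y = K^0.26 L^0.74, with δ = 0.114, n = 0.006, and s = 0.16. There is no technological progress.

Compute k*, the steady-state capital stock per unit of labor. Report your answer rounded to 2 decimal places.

Steady state requires s·f(k) = (n + δ)·k, i.e. s·k^α = (n + δ)·k.
Dividing both sides by k: k^(1−α) = s / (n + δ).
k^0.74 = 0.16 / (0.006 + 0.114) = 0.16 / 0.120 = 1.3333
k* = 1.3333^(1/0.74) ≈ 1.4751

k* = 1.48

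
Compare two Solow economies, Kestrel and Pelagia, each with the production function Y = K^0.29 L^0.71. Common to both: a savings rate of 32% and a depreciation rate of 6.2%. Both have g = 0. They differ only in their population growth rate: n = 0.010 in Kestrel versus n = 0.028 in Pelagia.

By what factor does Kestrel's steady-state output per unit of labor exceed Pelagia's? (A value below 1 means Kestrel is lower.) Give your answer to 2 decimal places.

Steady-state y* = [s/(n + δ)]^(α/(1−α)), so the ratio is [ (s_K/(n + δ)_K) / (s_P/(n + δ)_P) ]^0.4085.
s_K/(n + δ)_K = 0.32/0.072 = 4.4444; s_P/(n + δ)_P = 0.32/0.090 = 3.5556.
Ratio = (4.4444/3.5556)^0.4085 = 1.2500^0.4085 ≈ 1.0954

ratio ≈ 1.10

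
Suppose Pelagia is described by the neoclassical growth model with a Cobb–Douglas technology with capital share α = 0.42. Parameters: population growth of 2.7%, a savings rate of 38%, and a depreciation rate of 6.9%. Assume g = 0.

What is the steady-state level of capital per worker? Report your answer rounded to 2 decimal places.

In steady state, investment equals break-even investment: s·k^α = (n + δ)·k.
Dividing both sides by k: k^(1−α) = s / (n + δ).
k^0.58 = 0.38 / (0.027 + 0.069) = 0.38 / 0.096 = 3.9583
k* = 3.9583^(1/0.58) ≈ 10.7198

k* ≈ 10.72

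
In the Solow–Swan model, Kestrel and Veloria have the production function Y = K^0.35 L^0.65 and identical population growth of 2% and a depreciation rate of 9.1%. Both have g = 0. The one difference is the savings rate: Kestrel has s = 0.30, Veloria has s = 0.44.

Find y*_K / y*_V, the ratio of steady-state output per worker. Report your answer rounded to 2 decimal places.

ratio ≈ 0.81

Steady-state y* = [s/(n + δ)]^(α/(1−α)), so the ratio is [ (s_K/(n + δ)_K) / (s_V/(n + δ)_V) ]^0.5385.
s_K/(n + δ)_K = 0.30/0.111 = 2.7027; s_V/(n + δ)_V = 0.44/0.111 = 3.9640.
Ratio = (2.7027/3.9640)^0.5385 = 0.6818^0.5385 ≈ 0.8136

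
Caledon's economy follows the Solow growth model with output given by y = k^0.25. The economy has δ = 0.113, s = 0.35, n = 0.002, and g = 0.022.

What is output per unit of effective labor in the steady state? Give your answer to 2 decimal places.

y* = 1.37

At the steady state, Δk = 0, so s·k^α = (n + g + δ)·k.
Dividing both sides by k: k^(1−α) = s / (n + g + δ).
k^0.75 = 0.35 / (0.002 + 0.022 + 0.113) = 0.35 / 0.137 = 2.5547
k* = 2.5547^(1/0.75) ≈ 3.4924
y* = (k*)^α = 3.4924^0.25 ≈ 1.3670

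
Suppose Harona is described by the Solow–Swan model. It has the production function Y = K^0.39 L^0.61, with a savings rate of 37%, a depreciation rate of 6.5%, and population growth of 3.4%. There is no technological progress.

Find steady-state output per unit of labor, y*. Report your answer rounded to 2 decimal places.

In steady state, investment equals break-even investment: s·k^α = (n + δ)·k.
Rearranging, k^(1−α) = s / (n + δ).
k^0.61 = 0.37 / (0.034 + 0.065) = 0.37 / 0.099 = 3.7374
k* = 3.7374^(1/0.61) ≈ 8.6824
y* = (k*)^α = 8.6824^0.39 ≈ 2.3231

y* = 2.32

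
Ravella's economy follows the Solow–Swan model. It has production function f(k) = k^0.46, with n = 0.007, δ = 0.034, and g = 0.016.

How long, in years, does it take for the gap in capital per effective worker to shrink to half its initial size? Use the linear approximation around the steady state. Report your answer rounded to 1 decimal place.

Near the steady state the convergence rate is λ = (1 − α)(n + g + δ).
λ = (1 − 0.46) × 0.057 = 0.54 × 0.057 = 0.03078
Half-life = ln 2 / λ = 0.6931 / 0.03078 ≈ 22.52 years

about 22.5 years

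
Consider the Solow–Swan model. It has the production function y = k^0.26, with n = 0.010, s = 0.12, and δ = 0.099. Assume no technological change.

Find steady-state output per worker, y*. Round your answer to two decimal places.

Steady state requires s·f(k) = (n + δ)·k, i.e. s·k^α = (n + δ)·k.
Rearranging, k^(1−α) = s / (n + δ).
k^0.74 = 0.12 / (0.010 + 0.099) = 0.12 / 0.109 = 1.1009
k* = 1.1009^(1/0.74) ≈ 1.1387
y* = (k*)^α = 1.1387^0.26 ≈ 1.0343

y* = 1.03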